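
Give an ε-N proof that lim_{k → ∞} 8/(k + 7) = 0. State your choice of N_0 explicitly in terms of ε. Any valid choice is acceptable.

N_0 = 8/ε

Let ε > 0. For k ≥ 1, |8/(k + 7) − 0| = 8/(k + 7) ≤ 8/k.
We need 8/k < ε, i.e. k > 8/ε.
Take N_0 = 8/ε. If k > N_0 then |8/(k + 7)| ≤ 8/k < ε.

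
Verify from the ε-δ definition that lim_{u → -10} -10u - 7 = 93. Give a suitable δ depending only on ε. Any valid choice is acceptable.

Let ε > 0 be given. We need δ > 0 so that 0 < |u + 10| < δ implies |(-10u - 7) − 93| < ε.
Since (-10u - 7) − 93 = -10(u + 10), we have |(-10u - 7) − 93| = 10|u + 10|.
Thus it suffices that |u + 10| < ε/10.
Take δ = ε/10. If 0 < |u + 10| < δ then |(-10u - 7) − 93| = 10|u + 10| < 10·(ε/10) = ε.

δ = ε/10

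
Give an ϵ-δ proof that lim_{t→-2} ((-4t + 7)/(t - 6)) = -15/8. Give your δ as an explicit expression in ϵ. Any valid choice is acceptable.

Let ϵ > 0 be given. We want δ > 0 with 0 < |t + 2| < δ ⇒ |(-4t + 7)/(t - 6) + 15/8| < ϵ.
Combining over a common denominator, (-4t + 7)/(t - 6) + 15/8 = [(-4t + 7)·(-8) − 15·(t - 6)] / [(-8)·(t - 6)] = 17(t + 2) / ((-8)(t - 6)).
So |(-4t + 7)/(t - 6) + 15/8| = 17|t + 2| / (8·|t − 6|).
Require δ ≤ 4, so |t − 6| ≥ |-8| − |t + 2| > 8 − 4 = 4.
Hence |(-4t + 7)/(t - 6) + 15/8| < 17|t + 2|/(8·4) = (17/32)|t + 2|, which is < ϵ once |t + 2| < (32/17)ϵ.
Take δ = min(4, (32/17)ϵ). Then 0 < |t + 2| < δ forces both bounds, so |(-4t + 7)/(t - 6) + 15/8| < ϵ.

δ = min(4, (32/17)ϵ)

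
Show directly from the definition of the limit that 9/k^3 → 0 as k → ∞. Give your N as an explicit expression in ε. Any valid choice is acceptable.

N = (9/ε)^{1/3}

Suppose ε > 0. For k ≥ 1, |9/k^3 − 0| = 9/k^3.
9/k^3 < ε ⇔ k^3 > 9/ε ⇔ k > (9/ε)^{1/3}.
Take N = (9/ε)^{1/3}. Then k > N implies 9/k^3 < ε.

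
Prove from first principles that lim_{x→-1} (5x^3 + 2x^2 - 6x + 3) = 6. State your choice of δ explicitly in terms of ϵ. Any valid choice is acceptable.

Let ϵ > 0 be given. We want δ > 0 such that 0 < |x + 1| < δ implies |(5x^3 + 2x^2 - 6x + 3) − 6| < ϵ.
(5x^3 + 2x^2 - 6x + 3) − 6 = 5x^3 + 2x^2 - 6x - 3 = (x + 1)(5x^2 - 3x - 3).
So |(5x^3 + 2x^2 - 6x + 3) − 6| = |x + 1|·|5x^2 - 3x - 3|.
Assume first that |x + 1| < 1, so |x| < 2. Then |5x^2 - 3x - 3| ≤ 5·2^2 + 3·2 + 3 = 29.
Hence |(5x^3 + 2x^2 - 6x + 3) − 6| ≤ 29|x + 1| < ϵ provided |x + 1| < ϵ/29.
Take δ = min(1, ϵ/29). Then 0 < |x + 1| < δ gives both |x + 1| < 1 and |x + 1| < ϵ/29, so |(5x^3 + 2x^2 - 6x + 3) − 6| < ϵ.

δ = min(1, ϵ/29)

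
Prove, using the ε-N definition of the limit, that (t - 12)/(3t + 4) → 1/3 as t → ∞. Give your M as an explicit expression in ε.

Let ε > 0 be given. We seek M > 0 such that t > M implies |(t - 12)/(3t + 4) − (1/3)| < ε.
(t - 12)/(3t + 4) − (1/3) = (3(t - 12) − (3t + 4)) / (3(3t + 4)) = -40/(3(3t + 4)).
For t > 0 we have 3t + 4 > 3t, so |(t - 12)/(3t + 4) − (1/3)| = 40/(3(3t + 4)) < 40/(3·3t) = (40/9)/t.
Thus |(t - 12)/(3t + 4) − (1/3)| < ε whenever t > (40/9)/ε.
Take M = (40/9)/ε. If t > M then |(t - 12)/(3t + 4) − (1/3)| < (40/9)/t < ε.

M = (40/9)/ε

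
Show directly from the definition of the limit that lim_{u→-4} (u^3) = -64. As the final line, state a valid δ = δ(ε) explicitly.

Fix ε > 0. We seek δ > 0 with 0 < |u + 4| < δ ⇒ |u^3 + 64| < ε.
Factor: u^3 + 64 = (u + 4)(u^2 - 4u + 16), so |u^3 + 64| = |u + 4|·|u^2 - 4u + 16|.
Restrict δ ≤ 1. Then |u + 4| < 1 gives |u| < 5, so by the triangle inequality |u^2 - 4u + 16| ≤ 5^2 + 4·5 + 16 = 61.
Hence |u^3 + 64| ≤ 61|u + 4|, which is < ε once |u + 4| < ε/61.
Take δ = min(1, ε/61). If 0 < |u + 4| < δ then both bounds hold and |u^3 + 64| ≤ 61|u + 4| < 61·(ε/61) = ε.

δ = min(1, ε/61)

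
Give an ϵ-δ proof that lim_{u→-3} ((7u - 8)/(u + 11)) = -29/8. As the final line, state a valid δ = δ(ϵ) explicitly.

Let ϵ > 0. We want δ > 0 with 0 < |u + 3| < δ ⇒ |(7u - 8)/(u + 11) + 29/8| < ϵ.
Combining over a common denominator, (7u - 8)/(u + 11) + 29/8 = [(7u - 8)·8 − (-29)·(u + 11)] / [8·(u + 11)] = 85(u + 3) / (8(u + 11)).
So |(7u - 8)/(u + 11) + 29/8| = 85|u + 3| / (8·|u + 11|).
Restrict δ ≤ 4. Then |u + 3| < 4 gives |u + 11| = |(u + 3) + 8| ≥ 8 − 4 = 4.
Hence |(7u - 8)/(u + 11) + 29/8| < 85|u + 3|/(8·4) = (85/32)|u + 3|, which is < ϵ once |u + 3| < (32/85)ϵ.
Take δ = min(4, (32/85)ϵ). Then 0 < |u + 3| < δ forces both bounds, so |(7u - 8)/(u + 11) + 29/8| < ϵ.

δ = min(4, (32/85)ϵ)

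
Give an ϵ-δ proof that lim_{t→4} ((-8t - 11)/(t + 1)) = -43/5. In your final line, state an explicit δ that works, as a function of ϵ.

Suppose ϵ > 0. We want δ > 0 with 0 < |t − 4| < δ ⇒ |(-8t - 11)/(t + 1) + 43/5| < ϵ.
Combining over a common denominator, (-8t - 11)/(t + 1) + 43/5 = [(-8t - 11)·5 − (-43)·(t + 1)] / [5·(t + 1)] = 3(t − 4) / (5(t + 1)).
So |(-8t - 11)/(t + 1) + 43/5| = 3|t − 4| / (5·|t + 1|).
Require δ ≤ 5/2, so |t + 1| ≥ |5| − |t − 4| > 5 − 5/2 = 5/2.
Hence |(-8t - 11)/(t + 1) + 43/5| < 3|t − 4|/(5·(5/2)) = (6/25)|t − 4|, which is < ϵ once |t − 4| < (25/6)ϵ.
Take δ = min(5/2, (25/6)ϵ). Then 0 < |t − 4| < δ forces both bounds, so |(-8t - 11)/(t + 1) + 43/5| < ϵ.

δ = min(5/2, (25/6)ϵ)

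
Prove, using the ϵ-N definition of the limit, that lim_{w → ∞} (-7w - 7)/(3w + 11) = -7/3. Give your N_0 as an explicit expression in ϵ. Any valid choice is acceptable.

N_0 = (56/9)/ϵ

Let ϵ > 0. We seek N_0 > 0 such that w > N_0 implies |(-7w - 7)/(3w + 11) + 7/3| < ϵ.
(-7w - 7)/(3w + 11) + 7/3 = (3(-7w - 7) − (-7)(3w + 11)) / (3(3w + 11)) = 56/(3(3w + 11)).
For w > 0 we have 3w + 11 > 3w, so |(-7w - 7)/(3w + 11) + 7/3| = 56/(3(3w + 11)) < 56/(3·3w) = (56/9)/w.
Thus |(-7w - 7)/(3w + 11) + 7/3| < ϵ whenever w > (56/9)/ϵ.
Take N_0 = (56/9)/ϵ. If w > N_0 then |(-7w - 7)/(3w + 11) + 7/3| < (56/9)/w < ϵ.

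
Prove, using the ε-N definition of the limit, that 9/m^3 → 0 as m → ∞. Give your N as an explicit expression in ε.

N = (9/ε)^{1/3}

Let ε > 0 be given. For m ≥ 1, |9/m^3 − 0| = 9/m^3.
9/m^3 < ε ⇔ m^3 > 9/ε ⇔ m > (9/ε)^{1/3}.
Take N = (9/ε)^{1/3}. Then m > N implies 9/m^3 < ε.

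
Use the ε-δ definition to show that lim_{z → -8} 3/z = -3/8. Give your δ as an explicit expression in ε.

Suppose ε > 0. We seek δ > 0 such that 0 < |z + 8| < δ implies |3/z + 3/8| < ε.
|3/z + 3/8| = 3·|-8 − z|/(8·|z|) = 3|z + 8|/(8|z|).
Require δ ≤ 4 so that |z| > 8 − 4 = 4, hence 8|z| > 32.
Then |3/z + 3/8| < 3|z + 8|/32, which is < ε when |z + 8| < (32/3)ε.
Take δ = min(4, (32/3)ε). Then 0 < |z + 8| < δ gives both |z + 8| < 4 and |z + 8| < (32/3)ε, so |3/z + 3/8| < ε.

δ = min(4, (32/3)ε)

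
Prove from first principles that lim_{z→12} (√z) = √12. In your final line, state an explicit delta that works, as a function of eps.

Suppose eps > 0. We want delta > 0 such that 0 < |z − 12| < delta implies |√z − √12| < eps.
Rationalise: √z − √12 = (z − 12)/(√z + √12), so |√z − √12| = |z − 12|/(√z + √12).
Restrict delta ≤ 12 so that |z − 12| < 12 forces z > 0, and then √z + √12 > √12.
Hence |√z − √12| < |z − 12|/√12, which is < eps once |z − 12| < √12·eps.
Take delta = min(12, √12·eps). If 0 < |z − 12| < delta then z > 0 and |√z − √12| < |z − 12|/√12 < eps.

delta = min(12, √12·eps)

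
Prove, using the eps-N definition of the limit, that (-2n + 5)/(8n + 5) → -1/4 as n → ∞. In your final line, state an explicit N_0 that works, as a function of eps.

N_0 = (25/32)/eps

Fix eps > 0. For n ≥ 1, |(-2n + 5)/(8n + 5) + 1/4| = |50|/(8(8n + 5)) = 50/(8(8n + 5)).
Since 8n + 5 ≥ 8n for n ≥ 1, this is ≤ 50/(8·8n) = (25/32)/n.
So |(-2n + 5)/(8n + 5) + 1/4| < eps whenever n > (25/32)/eps.
Take N_0 = (25/32)/eps. If n > N_0 then |(-2n + 5)/(8n + 5) + 1/4| ≤ (25/32)/n < eps.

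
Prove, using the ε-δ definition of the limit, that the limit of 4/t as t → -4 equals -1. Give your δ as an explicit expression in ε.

Let ε > 0. We seek δ > 0 such that 0 < |t + 4| < δ implies |4/t + 1| < ε.
|4/t + 1| = 4·|-4 − t|/(4·|t|) = 4|t + 4|/(4|t|).
Restrict δ ≤ 2. Then |t + 4| < 2 gives |t| > 2, so 4|t| > 8.
Then |4/t + 1| < 4|t + 4|/8, which is < ε when |t + 4| < 2ε.
Take δ = min(2, 2ε). Then 0 < |t + 4| < δ gives both |t + 4| < 2 and |t + 4| < 2ε, so |4/t + 1| < ε.

δ = min(2, 2ε)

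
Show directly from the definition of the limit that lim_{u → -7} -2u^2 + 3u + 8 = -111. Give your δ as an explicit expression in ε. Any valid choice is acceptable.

Fix ε > 0. We want δ > 0 such that 0 < |u + 7| < δ implies |(-2u^2 + 3u + 8) + 111| < ε.
(-2u^2 + 3u + 8) + 111 = -2u^2 + 3u + 119 = (u + 7)(-2u + 17).
So |(-2u^2 + 3u + 8) + 111| = |u + 7|·|-2u + 17|.
Assume first that |u + 7| < 1, so |u| < 8. Then |-2u + 17| ≤ 2·8 + 17 = 33.
Hence |(-2u^2 + 3u + 8) + 111| ≤ 33|u + 7| < ε provided |u + 7| < ε/33.
Take δ = min(1, ε/33). Then 0 < |u + 7| < δ gives both |u + 7| < 1 and |u + 7| < ε/33, so |(-2u^2 + 3u + 8) + 111| < ε.

δ = min(1, ε/33)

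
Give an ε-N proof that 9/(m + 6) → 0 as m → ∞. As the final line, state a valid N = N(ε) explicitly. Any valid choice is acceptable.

Let ε > 0. For m ≥ 1, |9/(m + 6) − 0| = 9/(m + 6) ≤ 9/m.
We need 9/m < ε, i.e. m > 9/ε.
Take N = 9/ε. If m > N then |9/(m + 6)| ≤ 9/m < ε.

N = 9/ε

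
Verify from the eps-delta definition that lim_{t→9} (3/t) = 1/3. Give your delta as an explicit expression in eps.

delta = min(9/2, (27/2)eps)

Let eps > 0 be given. We seek delta > 0 such that 0 < |t − 9| < delta implies |3/t − (1/3)| < eps.
|3/t − (1/3)| = 3·|9 − t|/(9·|t|) = 3|t − 9|/(9|t|).
Restrict delta ≤ 9/2. Then |t − 9| < 9/2 gives |t| > 9/2, so 9|t| > 81/2.
Then |3/t − (1/3)| < 3|t − 9|/(81/2), which is < eps when |t − 9| < (27/2)eps.
Take delta = min(9/2, (27/2)eps). Then 0 < |t − 9| < delta gives both |t − 9| < 9/2 and |t − 9| < (27/2)eps, so |3/t − (1/3)| < eps.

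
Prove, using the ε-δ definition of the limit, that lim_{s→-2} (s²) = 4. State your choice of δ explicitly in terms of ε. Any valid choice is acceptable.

Let ε > 0 be given. We seek δ > 0 with 0 < |s + 2| < δ ⇒ |s² − 4| < ε.
Factor: s² − 4 = (s + 2)(s - 2), so |s² − 4| = |s + 2|·|s - 2|.
Impose δ ≤ 1 so that |s| < 3; then |s - 2| ≤ 5.
Hence |s² − 4| ≤ 5|s + 2|, which is < ε once |s + 2| < ε/5.
Take δ = min(1, ε/5). If 0 < |s + 2| < δ then both bounds hold and |s² − 4| ≤ 5|s + 2| < 5·(ε/5) = ε.

δ = min(1, ε/5)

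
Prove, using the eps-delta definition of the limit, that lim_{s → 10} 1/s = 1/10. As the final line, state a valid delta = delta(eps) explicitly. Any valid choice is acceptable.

delta = min(5, 50eps)

Let eps > 0 be given. We seek delta > 0 such that 0 < |s − 10| < delta implies |1/s − (1/10)| < eps.
|1/s − (1/10)| = |10 − s|/(10·|s|) = |s − 10|/(10|s|).
Require delta ≤ 5 so that |s| > 10 − 5 = 5, hence 10|s| > 50.
Then |1/s − (1/10)| < |s − 10|/50, which is < eps when |s − 10| < 50eps.
Take delta = min(5, 50eps). Then 0 < |s − 10| < delta gives both |s − 10| < 5 and |s − 10| < 50eps, so |1/s − (1/10)| < eps.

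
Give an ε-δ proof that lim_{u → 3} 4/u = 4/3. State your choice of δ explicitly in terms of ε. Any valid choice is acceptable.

Suppose ε > 0. We seek δ > 0 such that 0 < |u − 3| < δ implies |4/u − (4/3)| < ε.
|4/u − (4/3)| = 4·|3 − u|/(3·|u|) = 4|u − 3|/(3|u|).
Restrict δ ≤ 3/2. Then |u − 3| < 3/2 gives |u| > 3/2, so 3|u| > 9/2.
Then |4/u − (4/3)| < 4|u − 3|/(9/2), which is < ε when |u − 3| < (9/8)ε.
Take δ = min(3/2, (9/8)ε). Then 0 < |u − 3| < δ gives both |u − 3| < 3/2 and |u − 3| < (9/8)ε, so |4/u − (4/3)| < ε.

δ = min(3/2, (9/8)ε)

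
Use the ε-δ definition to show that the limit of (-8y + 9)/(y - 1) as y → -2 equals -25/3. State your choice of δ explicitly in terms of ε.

δ = min(3/2, (9/2)ε)

Fix ε > 0. We want δ > 0 with 0 < |y + 2| < δ ⇒ |(-8y + 9)/(y - 1) + 25/3| < ε.
Combining over a common denominator, (-8y + 9)/(y - 1) + 25/3 = [(-8y + 9)·(-3) − 25·(y - 1)] / [(-3)·(y - 1)] = -1(y + 2) / ((-3)(y - 1)).
So |(-8y + 9)/(y - 1) + 25/3| = |y + 2| / (3·|y − 1|).
Restrict δ ≤ 3/2. Then |y + 2| < 3/2 gives |y − 1| = |(y + 2) + (-3)| ≥ 3 − 3/2 = 3/2.
Hence |(-8y + 9)/(y - 1) + 25/3| < |y + 2|/(3·(3/2)) = (2/9)|y + 2|, which is < ε once |y + 2| < (9/2)ε.
Take δ = min(3/2, (9/2)ε). Then 0 < |y + 2| < δ forces both bounds, so |(-8y + 9)/(y - 1) + 25/3| < ε.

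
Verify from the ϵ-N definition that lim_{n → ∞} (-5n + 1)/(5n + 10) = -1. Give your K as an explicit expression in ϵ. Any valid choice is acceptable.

Suppose ϵ > 0. For n ≥ 1, |(-5n + 1)/(5n + 10) + 1| = |55|/(5(5n + 10)) = 55/(5(5n + 10)).
Since 5n + 10 ≥ 5n for n ≥ 1, this is ≤ 55/(5·5n) = (11/5)/n.
So |(-5n + 1)/(5n + 10) + 1| < ϵ whenever n > (11/5)/ϵ.
Take K = (11/5)/ϵ. If n > K then |(-5n + 1)/(5n + 10) + 1| ≤ (11/5)/n < ϵ.

K = (11/5)/ϵ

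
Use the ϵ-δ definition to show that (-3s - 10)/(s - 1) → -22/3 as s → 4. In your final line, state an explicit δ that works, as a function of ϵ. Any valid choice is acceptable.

Suppose ϵ > 0. We want δ > 0 with 0 < |s − 4| < δ ⇒ |(-3s - 10)/(s - 1) + 22/3| < ϵ.
Combining over a common denominator, (-3s - 10)/(s - 1) + 22/3 = [(-3s - 10)·3 − (-22)·(s - 1)] / [3·(s - 1)] = 13(s − 4) / (3(s - 1)).
So |(-3s - 10)/(s - 1) + 22/3| = 13|s − 4| / (3·|s − 1|).
Restrict δ ≤ 3/2. Then |s − 4| < 3/2 gives |s − 1| = |(s − 4) + 3| ≥ 3 − 3/2 = 3/2.
Hence |(-3s - 10)/(s - 1) + 22/3| < 13|s − 4|/(3·(3/2)) = (26/9)|s − 4|, which is < ϵ once |s − 4| < (9/26)ϵ.
Take δ = min(3/2, (9/26)ϵ). Then 0 < |s − 4| < δ forces both bounds, so |(-3s - 10)/(s - 1) + 22/3| < ϵ.

δ = min(3/2, (9/26)ϵ)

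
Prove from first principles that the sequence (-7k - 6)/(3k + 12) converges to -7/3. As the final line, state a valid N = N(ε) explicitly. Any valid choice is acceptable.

Suppose ε > 0. For k ≥ 1, |(-7k - 6)/(3k + 12) + 7/3| = |66|/(3(3k + 12)) = 66/(3(3k + 12)).
Since 3k + 12 ≥ 3k for k ≥ 1, this is ≤ 66/(3·3k) = (22/3)/k.
So |(-7k - 6)/(3k + 12) + 7/3| < ε whenever k > (22/3)/ε.
Take N = (22/3)/ε. If k > N then |(-7k - 6)/(3k + 12) + 7/3| ≤ (22/3)/k < ε.

N = (22/3)/ε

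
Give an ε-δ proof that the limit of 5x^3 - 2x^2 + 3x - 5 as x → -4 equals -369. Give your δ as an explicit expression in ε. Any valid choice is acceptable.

δ = min(1, ε/326)

Fix ε > 0. We want δ > 0 such that 0 < |x + 4| < δ implies |(5x^3 - 2x^2 + 3x - 5) + 369| < ε.
(5x^3 - 2x^2 + 3x - 5) + 369 = 5x^3 - 2x^2 + 3x + 364 = (x + 4)(5x^2 - 22x + 91).
So |(5x^3 - 2x^2 + 3x - 5) + 369| = |x + 4|·|5x^2 - 22x + 91|.
Require δ ≤ 1. Then |x + 4| < 1 gives |x| < 5, and by the triangle inequality |5x^2 - 22x + 91| ≤ 5·5^2 + 22·5 + 91 = 326.
Hence |(5x^3 - 2x^2 + 3x - 5) + 369| ≤ 326|x + 4| < ε provided |x + 4| < ε/326.
Choosing δ = min(1, ε/326) ensures both conditions, hence |(5x^3 - 2x^2 + 3x - 5) + 369| < ε.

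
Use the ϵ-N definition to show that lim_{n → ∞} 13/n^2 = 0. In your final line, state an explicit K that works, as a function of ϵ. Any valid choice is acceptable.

Let ϵ > 0. For n ≥ 1, |13/n^2 − 0| = 13/n^2.
13/n^2 < ϵ ⇔ n^2 > 13/ϵ ⇔ n > (13/ϵ)^{1/2}.
Take K = (13/ϵ)^{1/2}. Then n > K implies 13/n^2 < ϵ.

K = (13/ϵ)^{1/2}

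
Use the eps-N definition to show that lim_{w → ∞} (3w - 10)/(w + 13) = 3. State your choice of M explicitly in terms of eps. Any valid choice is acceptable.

M = 49/eps

Let eps > 0. We seek M > 0 such that w > M implies |(3w - 10)/(w + 13) − 3| < eps.
(3w - 10)/(w + 13) − 3 = ((3w - 10) − 3(w + 13)) / ((w + 13)) = -49/((w + 13)).
For w > 0 we have w + 13 > w, so |(3w - 10)/(w + 13) − 3| = 49/((w + 13)) < 49/(w) = 49/w.
Thus |(3w - 10)/(w + 13) − 3| < eps whenever w > 49/eps.
Take M = 49/eps. If w > M then |(3w - 10)/(w + 13) − 3| < 49/w < eps.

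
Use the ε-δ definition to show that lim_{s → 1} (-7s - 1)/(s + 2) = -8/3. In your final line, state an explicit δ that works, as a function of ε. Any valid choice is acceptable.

δ = min(3/2, (9/26)ε)

Let ε > 0. We want δ > 0 with 0 < |s − 1| < δ ⇒ |(-7s - 1)/(s + 2) + 8/3| < ε.
Combining over a common denominator, (-7s - 1)/(s + 2) + 8/3 = [(-7s - 1)·3 − (-8)·(s + 2)] / [3·(s + 2)] = -13(s − 1) / (3(s + 2)).
So |(-7s - 1)/(s + 2) + 8/3| = 13|s − 1| / (3·|s + 2|).
Require δ ≤ 3/2, so |s + 2| ≥ |3| − |s − 1| > 3 − 3/2 = 3/2.
Hence |(-7s - 1)/(s + 2) + 8/3| < 13|s − 1|/(3·(3/2)) = (26/9)|s − 1|, which is < ε once |s − 1| < (9/26)ε.
Take δ = min(3/2, (9/26)ε). Then 0 < |s − 1| < δ forces both bounds, so |(-7s - 1)/(s + 2) + 8/3| < ε.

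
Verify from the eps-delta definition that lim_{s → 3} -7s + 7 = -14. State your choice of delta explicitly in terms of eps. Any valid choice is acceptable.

Suppose eps > 0. We need delta > 0 so that 0 < |s − 3| < delta implies |(-7s + 7) + 14| < eps.
|(-7s + 7) + 14| = |-7s + 21| = 7|s − 3|.
Thus it suffices that |s − 3| < eps/7.
Choosing delta = eps/7 gives |(-7s + 7) + 14| = 7|s − 3| < eps whenever |s − 3| < delta.

delta = eps/7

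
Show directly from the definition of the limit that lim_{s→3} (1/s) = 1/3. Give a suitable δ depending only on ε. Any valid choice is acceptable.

Let ε > 0. We seek δ > 0 such that 0 < |s − 3| < δ implies |1/s − (1/3)| < ε.
|1/s − (1/3)| = |3 − s|/(3·|s|) = |s − 3|/(3|s|).
Require δ ≤ 3/2 so that |s| > 3 − 3/2 = 3/2, hence 3|s| > 9/2.
Then |1/s − (1/3)| < |s − 3|/(9/2), which is < ε when |s − 3| < (9/2)ε.
Take δ = min(3/2, (9/2)ε). Then 0 < |s − 3| < δ gives both |s − 3| < 3/2 and |s − 3| < (9/2)ε, so |1/s − (1/3)| < ε.

δ = min(3/2, (9/2)ε)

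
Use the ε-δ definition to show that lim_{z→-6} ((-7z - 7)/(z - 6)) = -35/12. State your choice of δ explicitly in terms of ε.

δ = min(6, (72/49)ε)

Fix ε > 0. We want δ > 0 with 0 < |z + 6| < δ ⇒ |(-7z - 7)/(z - 6) + 35/12| < ε.
Combining over a common denominator, (-7z - 7)/(z - 6) + 35/12 = [(-7z - 7)·(-12) − 35·(z - 6)] / [(-12)·(z - 6)] = 49(z + 6) / ((-12)(z - 6)).
So |(-7z - 7)/(z - 6) + 35/12| = 49|z + 6| / (12·|z − 6|).
Restrict δ ≤ 6. Then |z + 6| < 6 gives |z − 6| = |(z + 6) + (-12)| ≥ 12 − 6 = 6.
Hence |(-7z - 7)/(z - 6) + 35/12| < 49|z + 6|/(12·6) = (49/72)|z + 6|, which is < ε once |z + 6| < (72/49)ε.
Take δ = min(6, (72/49)ε). Then 0 < |z + 6| < δ forces both bounds, so |(-7z - 7)/(z - 6) + 35/12| < ε.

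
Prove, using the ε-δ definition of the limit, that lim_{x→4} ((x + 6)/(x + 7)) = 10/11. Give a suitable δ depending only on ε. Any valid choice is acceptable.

Fix ε > 0. We want δ > 0 with 0 < |x − 4| < δ ⇒ |(x + 6)/(x + 7) − (10/11)| < ε.
Combining over a common denominator, (x + 6)/(x + 7) − (10/11) = [(x + 6)·11 − 10·(x + 7)] / [11·(x + 7)] = 1(x − 4) / (11(x + 7)).
So |(x + 6)/(x + 7) − (10/11)| = |x − 4| / (11·|x + 7|).
Require δ ≤ 11/2, so |x + 7| ≥ |11| − |x − 4| > 11 − 11/2 = 11/2.
Hence |(x + 6)/(x + 7) − (10/11)| < |x − 4|/(11·(11/2)) = (2/121)|x − 4|, which is < ε once |x − 4| < (121/2)ε.
Take δ = min(11/2, (121/2)ε). Then 0 < |x − 4| < δ forces both bounds, so |(x + 6)/(x + 7) − (10/11)| < ε.

δ = min(11/2, (121/2)ε)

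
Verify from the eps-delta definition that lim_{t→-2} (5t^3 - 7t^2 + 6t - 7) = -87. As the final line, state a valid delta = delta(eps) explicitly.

Let eps > 0 be given. We want delta > 0 such that 0 < |t + 2| < delta implies |(5t^3 - 7t^2 + 6t - 7) + 87| < eps.
(5t^3 - 7t^2 + 6t - 7) + 87 = 5t^3 - 7t^2 + 6t + 80 = (t + 2)(5t^2 - 17t + 40).
So |(5t^3 - 7t^2 + 6t - 7) + 87| = |t + 2|·|5t^2 - 17t + 40|.
Assume first that |t + 2| < 2, so |t| < 4. Then |5t^2 - 17t + 40| ≤ 5·4^2 + 17·4 + 40 = 188.
Hence |(5t^3 - 7t^2 + 6t - 7) + 87| ≤ 188|t + 2| < eps provided |t + 2| < eps/188.
Choosing delta = min(2, eps/188) ensures both conditions, hence |(5t^3 - 7t^2 + 6t - 7) + 87| < eps.

delta = min(2, eps/188)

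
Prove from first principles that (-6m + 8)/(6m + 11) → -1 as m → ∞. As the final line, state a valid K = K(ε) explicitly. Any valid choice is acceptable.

K = (19/6)/ε

Suppose ε > 0. For m ≥ 1, |(-6m + 8)/(6m + 11) + 1| = |114|/(6(6m + 11)) = 114/(6(6m + 11)).
Since 6m + 11 ≥ 6m for m ≥ 1, this is ≤ 114/(6·6m) = (19/6)/m.
So |(-6m + 8)/(6m + 11) + 1| < ε whenever m > (19/6)/ε.
Take K = (19/6)/ε. If m > K then |(-6m + 8)/(6m + 11) + 1| ≤ (19/6)/m < ε.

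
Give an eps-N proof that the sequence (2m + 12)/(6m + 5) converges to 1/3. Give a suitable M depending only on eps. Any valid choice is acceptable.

Let eps > 0. For m ≥ 1, |(2m + 12)/(6m + 5) − (1/3)| = |62|/(6(6m + 5)) = 62/(6(6m + 5)).
Since 6m + 5 ≥ 6m for m ≥ 1, this is ≤ 62/(6·6m) = (31/18)/m.
So |(2m + 12)/(6m + 5) − (1/3)| < eps whenever m > (31/18)/eps.
Take M = (31/18)/eps. If m > M then |(2m + 12)/(6m + 5) − (1/3)| ≤ (31/18)/m < eps.

M = (31/18)/eps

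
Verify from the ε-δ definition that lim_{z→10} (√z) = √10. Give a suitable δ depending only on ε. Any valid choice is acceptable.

Suppose ε > 0. We want δ > 0 such that 0 < |z − 10| < δ implies |√z − √10| < ε.
Multiplying by the conjugate, |√z − √10| = |z − 10|/(√z + √10).
Restrict δ ≤ 10 so that |z − 10| < 10 forces z > 0, and then √z + √10 > √10.
Hence |√z − √10| < |z − 10|/√10, which is < ε once |z − 10| < √10·ε.
Take δ = min(10, √10·ε). If 0 < |z − 10| < δ then z > 0 and |√z − √10| < |z − 10|/√10 < ε.

δ = min(10, √10·ε)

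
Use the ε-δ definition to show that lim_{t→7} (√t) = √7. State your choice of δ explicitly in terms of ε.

Fix ε > 0. We want δ > 0 such that 0 < |t − 7| < δ implies |√t − √7| < ε.
Multiplying by the conjugate, |√t − √7| = |t − 7|/(√t + √7).
Restrict δ ≤ 7 so that |t − 7| < 7 forces t > 0, and then √t + √7 > √7.
Hence |√t − √7| < |t − 7|/√7, which is < ε once |t − 7| < √7·ε.
Take δ = min(7, √7·ε). If 0 < |t − 7| < δ then t > 0 and |√t − √7| < |t − 7|/√7 < ε.

δ = min(7, √7·ε)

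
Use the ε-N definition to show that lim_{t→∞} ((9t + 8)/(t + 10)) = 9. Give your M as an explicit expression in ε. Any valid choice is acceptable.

M = 82/ε

Let ε > 0 be given. We seek M > 0 such that t > M implies |(9t + 8)/(t + 10) − 9| < ε.
(9t + 8)/(t + 10) − 9 = ((9t + 8) − 9(t + 10)) / ((t + 10)) = -82/((t + 10)).
For t > 0 we have t + 10 > t, so |(9t + 8)/(t + 10) − 9| = 82/((t + 10)) < 82/(t) = 82/t.
Thus |(9t + 8)/(t + 10) − 9| < ε whenever t > 82/ε.
Take M = 82/ε. If t > M then |(9t + 8)/(t + 10) − 9| < 82/t < ε.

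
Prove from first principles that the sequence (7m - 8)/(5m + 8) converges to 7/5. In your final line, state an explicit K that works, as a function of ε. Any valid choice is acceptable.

Suppose ε > 0. For m ≥ 1, |(7m - 8)/(5m + 8) − (7/5)| = |-96|/(5(5m + 8)) = 96/(5(5m + 8)).
Since 5m + 8 ≥ 5m for m ≥ 1, this is ≤ 96/(5·5m) = (96/25)/m.
So |(7m - 8)/(5m + 8) − (7/5)| < ε whenever m > (96/25)/ε.
Take K = (96/25)/ε. If m > K then |(7m - 8)/(5m + 8) − (7/5)| ≤ (96/25)/m < ε.

K = (96/25)/ε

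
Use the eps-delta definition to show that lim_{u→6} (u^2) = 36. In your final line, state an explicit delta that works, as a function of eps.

delta = min(2, eps/14)

Let eps > 0. We seek delta > 0 with 0 < |u − 6| < delta ⇒ |u^2 − 36| < eps.
Factor: u^2 − 36 = (u − 6)(u + 6), so |u^2 − 36| = |u − 6|·|u + 6|.
Restrict delta ≤ 2. Then |u − 6| < 2 gives |u| < 8, so by the triangle inequality |u + 6| ≤ 8 + 6 = 14.
Hence |u^2 − 36| ≤ 14|u − 6|, which is < eps once |u − 6| < eps/14.
Take delta = min(2, eps/14). If 0 < |u − 6| < delta then both bounds hold and |u^2 − 36| ≤ 14|u − 6| < 14·(eps/14) = eps.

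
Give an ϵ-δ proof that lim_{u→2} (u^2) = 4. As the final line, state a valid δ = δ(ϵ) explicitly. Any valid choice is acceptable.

δ = min(2, ϵ/6)

Let ϵ > 0 be given. We seek δ > 0 with 0 < |u − 2| < δ ⇒ |u^2 − 4| < ϵ.
Factor: u^2 − 4 = (u − 2)(u + 2), so |u^2 − 4| = |u − 2|·|u + 2|.
Restrict δ ≤ 2. Then |u − 2| < 2 gives |u| < 4, so by the triangle inequality |u + 2| ≤ 4 + 2 = 6.
Hence |u^2 − 4| ≤ 6|u − 2|, which is < ϵ once |u − 2| < ϵ/6.
Take δ = min(2, ϵ/6). If 0 < |u − 2| < δ then both bounds hold and |u^2 − 4| ≤ 6|u − 2| < 6·(ϵ/6) = ϵ.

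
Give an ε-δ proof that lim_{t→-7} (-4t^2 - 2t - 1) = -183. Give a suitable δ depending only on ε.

δ = min(1, ε/58)

Let ε > 0. We want δ > 0 such that 0 < |t + 7| < δ implies |(-4t^2 - 2t - 1) + 183| < ε.
(-4t^2 - 2t - 1) + 183 = -4t^2 - 2t + 182 = (t + 7)(-4t + 26).
So |(-4t^2 - 2t - 1) + 183| = |t + 7|·|-4t + 26|.
Assume first that |t + 7| < 1, so |t| < 8. Then |-4t + 26| ≤ 4·8 + 26 = 58.
Hence |(-4t^2 - 2t - 1) + 183| ≤ 58|t + 7| < ε provided |t + 7| < ε/58.
Choosing δ = min(1, ε/58) ensures both conditions, hence |(-4t^2 - 2t - 1) + 183| < ε.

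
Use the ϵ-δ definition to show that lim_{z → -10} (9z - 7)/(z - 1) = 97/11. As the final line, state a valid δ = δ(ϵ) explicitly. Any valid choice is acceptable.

δ = min(11/2, (121/4)ϵ)

Fix ϵ > 0. We want δ > 0 with 0 < |z + 10| < δ ⇒ |(9z - 7)/(z - 1) − (97/11)| < ϵ.
Combining over a common denominator, (9z - 7)/(z - 1) − (97/11) = [(9z - 7)·(-11) − (-97)·(z - 1)] / [(-11)·(z - 1)] = -2(z + 10) / ((-11)(z - 1)).
So |(9z - 7)/(z - 1) − (97/11)| = 2|z + 10| / (11·|z − 1|).
Require δ ≤ 11/2, so |z − 1| ≥ |-11| − |z + 10| > 11 − 11/2 = 11/2.
Hence |(9z - 7)/(z - 1) − (97/11)| < 2|z + 10|/(11·(11/2)) = (4/121)|z + 10|, which is < ϵ once |z + 10| < (121/4)ϵ.
Take δ = min(11/2, (121/4)ϵ). Then 0 < |z + 10| < δ forces both bounds, so |(9z - 7)/(z - 1) − (97/11)| < ϵ.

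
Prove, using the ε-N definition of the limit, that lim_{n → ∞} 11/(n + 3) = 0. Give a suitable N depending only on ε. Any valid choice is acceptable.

Let ε > 0. For n ≥ 1, |11/(n + 3) − 0| = 11/(n + 3) ≤ 11/n.
We need 11/n < ε, i.e. n > 11/ε.
Take N = 11/ε. If n > N then |11/(n + 3)| ≤ 11/n < ε.

N = 11/ε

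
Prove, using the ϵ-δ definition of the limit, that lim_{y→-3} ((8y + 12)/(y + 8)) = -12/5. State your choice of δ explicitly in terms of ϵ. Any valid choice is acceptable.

δ = min(5/2, (25/104)ϵ)

Suppose ϵ > 0. We want δ > 0 with 0 < |y + 3| < δ ⇒ |(8y + 12)/(y + 8) + 12/5| < ϵ.
Combining over a common denominator, (8y + 12)/(y + 8) + 12/5 = [(8y + 12)·5 − (-12)·(y + 8)] / [5·(y + 8)] = 52(y + 3) / (5(y + 8)).
So |(8y + 12)/(y + 8) + 12/5| = 52|y + 3| / (5·|y + 8|).
Restrict δ ≤ 5/2. Then |y + 3| < 5/2 gives |y + 8| = |(y + 3) + 5| ≥ 5 − 5/2 = 5/2.
Hence |(8y + 12)/(y + 8) + 12/5| < 52|y + 3|/(5·(5/2)) = (104/25)|y + 3|, which is < ϵ once |y + 3| < (25/104)ϵ.
Take δ = min(5/2, (25/104)ϵ). Then 0 < |y + 3| < δ forces both bounds, so |(8y + 12)/(y + 8) + 12/5| < ϵ.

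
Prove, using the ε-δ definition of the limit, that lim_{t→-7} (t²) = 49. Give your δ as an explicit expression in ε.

δ = min(1, ε/15)

Let ε > 0 be given. We seek δ > 0 with 0 < |t + 7| < δ ⇒ |t² − 49| < ε.
Factor: t² − 49 = (t + 7)(t - 7), so |t² − 49| = |t + 7|·|t - 7|.
Impose δ ≤ 1 so that |t| < 8; then |t - 7| ≤ 15.
Hence |t² − 49| ≤ 15|t + 7|, which is < ε once |t + 7| < ε/15.
Take δ = min(1, ε/15). If 0 < |t + 7| < δ then both bounds hold and |t² − 49| ≤ 15|t + 7| < 15·(ε/15) = ε.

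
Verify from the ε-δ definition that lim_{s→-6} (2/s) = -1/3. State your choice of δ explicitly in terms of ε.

δ = min(3, 9ε)

Let ε > 0. We seek δ > 0 such that 0 < |s + 6| < δ implies |2/s + 1/3| < ε.
|2/s + 1/3| = 2·|-6 − s|/(6·|s|) = 2|s + 6|/(6|s|).
Restrict δ ≤ 3. Then |s + 6| < 3 gives |s| > 3, so 6|s| > 18.
Then |2/s + 1/3| < 2|s + 6|/18, which is < ε when |s + 6| < 9ε.
Take δ = min(3, 9ε). Then 0 < |s + 6| < δ gives both |s + 6| < 3 and |s + 6| < 9ε, so |2/s + 1/3| < ε.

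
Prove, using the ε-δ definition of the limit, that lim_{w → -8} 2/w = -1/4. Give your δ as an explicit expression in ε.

δ = min(4, 16ε)

Let ε > 0. We seek δ > 0 such that 0 < |w + 8| < δ implies |2/w + 1/4| < ε.
|2/w + 1/4| = 2·|-8 − w|/(8·|w|) = 2|w + 8|/(8|w|).
Require δ ≤ 4 so that |w| > 8 − 4 = 4, hence 8|w| > 32.
Then |2/w + 1/4| < 2|w + 8|/32, which is < ε when |w + 8| < 16ε.
Take δ = min(4, 16ε). Then 0 < |w + 8| < δ gives both |w + 8| < 4 and |w + 8| < 16ε, so |2/w + 1/4| < ε.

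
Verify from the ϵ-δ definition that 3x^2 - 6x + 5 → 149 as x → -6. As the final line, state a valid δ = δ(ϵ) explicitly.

δ = min(1, ϵ/45)

Let ϵ > 0. We want δ > 0 such that 0 < |x + 6| < δ implies |(3x^2 - 6x + 5) − 149| < ϵ.
(3x^2 - 6x + 5) − 149 = 3x^2 - 6x - 144 = (x + 6)(3x - 24).
So |(3x^2 - 6x + 5) − 149| = |x + 6|·|3x - 24|.
Assume first that |x + 6| < 1, so |x| < 7. Then |3x - 24| ≤ 3·7 + 24 = 45.
Hence |(3x^2 - 6x + 5) − 149| ≤ 45|x + 6| < ϵ provided |x + 6| < ϵ/45.
Choosing δ = min(1, ϵ/45) ensures both conditions, hence |(3x^2 - 6x + 5) − 149| < ϵ.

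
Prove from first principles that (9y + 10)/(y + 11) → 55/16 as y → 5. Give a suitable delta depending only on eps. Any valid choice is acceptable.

delta = min(8, (128/89)eps)

Let eps > 0. We want delta > 0 with 0 < |y − 5| < delta ⇒ |(9y + 10)/(y + 11) − (55/16)| < eps.
Combining over a common denominator, (9y + 10)/(y + 11) − (55/16) = [(9y + 10)·16 − 55·(y + 11)] / [16·(y + 11)] = 89(y − 5) / (16(y + 11)).
So |(9y + 10)/(y + 11) − (55/16)| = 89|y − 5| / (16·|y + 11|).
Restrict delta ≤ 8. Then |y − 5| < 8 gives |y + 11| = |(y − 5) + 16| ≥ 16 − 8 = 8.
Hence |(9y + 10)/(y + 11) − (55/16)| < 89|y − 5|/(16·8) = (89/128)|y − 5|, which is < eps once |y − 5| < (128/89)eps.
Take delta = min(8, (128/89)eps). Then 0 < |y − 5| < delta forces both bounds, so |(9y + 10)/(y + 11) − (55/16)| < eps.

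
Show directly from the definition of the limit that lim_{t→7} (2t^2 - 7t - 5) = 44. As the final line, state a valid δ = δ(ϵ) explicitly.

δ = min(2, ϵ/25)

Fix ϵ > 0. We want δ > 0 such that 0 < |t − 7| < δ implies |(2t^2 - 7t - 5) − 44| < ϵ.
(2t^2 - 7t - 5) − 44 = 2t^2 - 7t - 49 = (t − 7)(2t + 7).
So |(2t^2 - 7t - 5) − 44| = |t − 7|·|2t + 7|.
Require δ ≤ 2. Then |t − 7| < 2 gives |t| < 9, and by the triangle inequality |2t + 7| ≤ 2·9 + 7 = 25.
Hence |(2t^2 - 7t - 5) − 44| ≤ 25|t − 7| < ϵ provided |t − 7| < ϵ/25.
Take δ = min(2, ϵ/25). Then 0 < |t − 7| < δ gives both |t − 7| < 2 and |t − 7| < ϵ/25, so |(2t^2 - 7t - 5) − 44| < ϵ.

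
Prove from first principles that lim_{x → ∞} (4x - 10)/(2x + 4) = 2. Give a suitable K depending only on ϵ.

K = 9/ϵ

Let ϵ > 0 be given. We seek K > 0 such that x > K implies |(4x - 10)/(2x + 4) − 2| < ϵ.
(4x - 10)/(2x + 4) − 2 = (2(4x - 10) − 4(2x + 4)) / (2(2x + 4)) = -36/(2(2x + 4)).
For x > 0 we have 2x + 4 > 2x, so |(4x - 10)/(2x + 4) − 2| = 36/(2(2x + 4)) < 36/(2·2x) = 9/x.
Thus |(4x - 10)/(2x + 4) − 2| < ϵ whenever x > 9/ϵ.
Take K = 9/ϵ. If x > K then |(4x - 10)/(2x + 4) − 2| < 9/x < ϵ.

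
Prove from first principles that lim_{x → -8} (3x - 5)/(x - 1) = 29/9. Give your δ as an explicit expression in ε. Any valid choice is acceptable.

Let ε > 0. We want δ > 0 with 0 < |x + 8| < δ ⇒ |(3x - 5)/(x - 1) − (29/9)| < ε.
Combining over a common denominator, (3x - 5)/(x - 1) − (29/9) = [(3x - 5)·(-9) − (-29)·(x - 1)] / [(-9)·(x - 1)] = 2(x + 8) / ((-9)(x - 1)).
So |(3x - 5)/(x - 1) − (29/9)| = 2|x + 8| / (9·|x − 1|).
Restrict δ ≤ 9/2. Then |x + 8| < 9/2 gives |x − 1| = |(x + 8) + (-9)| ≥ 9 − 9/2 = 9/2.
Hence |(3x - 5)/(x - 1) − (29/9)| < 2|x + 8|/(9·(9/2)) = (4/81)|x + 8|, which is < ε once |x + 8| < (81/4)ε.
Take δ = min(9/2, (81/4)ε). Then 0 < |x + 8| < δ forces both bounds, so |(3x - 5)/(x - 1) − (29/9)| < ε.

δ = min(9/2, (81/4)ε)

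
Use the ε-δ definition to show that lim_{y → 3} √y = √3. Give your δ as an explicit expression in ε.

Let ε > 0 be given. We want δ > 0 such that 0 < |y − 3| < δ implies |√y − √3| < ε.
Multiplying by the conjugate, |√y − √3| = |y − 3|/(√y + √3).
Restrict δ ≤ 3 so that |y − 3| < 3 forces y > 0, and then √y + √3 > √3.
Hence |√y − √3| < |y − 3|/√3, which is < ε once |y − 3| < √3·ε.
Take δ = min(3, √3·ε). If 0 < |y − 3| < δ then y > 0 and |√y − √3| < |y − 3|/√3 < ε.

δ = min(3, √3·ε)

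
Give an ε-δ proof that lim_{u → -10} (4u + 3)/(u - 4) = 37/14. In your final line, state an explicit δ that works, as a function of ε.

δ = min(7, (98/19)ε)

Fix ε > 0. We want δ > 0 with 0 < |u + 10| < δ ⇒ |(4u + 3)/(u - 4) − (37/14)| < ε.
Combining over a common denominator, (4u + 3)/(u - 4) − (37/14) = [(4u + 3)·(-14) − (-37)·(u - 4)] / [(-14)·(u - 4)] = -19(u + 10) / ((-14)(u - 4)).
So |(4u + 3)/(u - 4) − (37/14)| = 19|u + 10| / (14·|u − 4|).
Require δ ≤ 7, so |u − 4| ≥ |-14| − |u + 10| > 14 − 7 = 7.
Hence |(4u + 3)/(u - 4) − (37/14)| < 19|u + 10|/(14·7) = (19/98)|u + 10|, which is < ε once |u + 10| < (98/19)ε.
Take δ = min(7, (98/19)ε). Then 0 < |u + 10| < δ forces both bounds, so |(4u + 3)/(u - 4) − (37/14)| < ε.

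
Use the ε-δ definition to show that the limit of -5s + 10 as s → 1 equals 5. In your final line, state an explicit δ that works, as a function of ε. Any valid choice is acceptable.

δ = ε/5

Fix ε > 0. We need δ > 0 so that 0 < |s − 1| < δ implies |(-5s + 10) − 5| < ε.
|(-5s + 10) − 5| = |-5s + 5| = 5|s − 1|.
Thus it suffices that |s − 1| < ε/5.
Choosing δ = ε/5 gives |(-5s + 10) − 5| = 5|s − 1| < ε whenever |s − 1| < δ.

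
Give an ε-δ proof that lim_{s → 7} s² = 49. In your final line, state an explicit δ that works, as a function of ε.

δ = min(2, ε/16)

Suppose ε > 0. We seek δ > 0 with 0 < |s − 7| < δ ⇒ |s² − 49| < ε.
Factor: s² − 49 = (s − 7)(s + 7), so |s² − 49| = |s − 7|·|s + 7|.
Restrict δ ≤ 2. Then |s − 7| < 2 gives |s| < 9, so by the triangle inequality |s + 7| ≤ 9 + 7 = 16.
Hence |s² − 49| ≤ 16|s − 7|, which is < ε once |s − 7| < ε/16.
Take δ = min(2, ε/16). If 0 < |s − 7| < δ then both bounds hold and |s² − 49| ≤ 16|s − 7| < 16·(ε/16) = ε.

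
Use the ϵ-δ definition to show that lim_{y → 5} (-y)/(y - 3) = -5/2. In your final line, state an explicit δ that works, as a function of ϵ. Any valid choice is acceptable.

δ = min(1, (2/3)ϵ)

Suppose ϵ > 0. We want δ > 0 with 0 < |y − 5| < δ ⇒ |(-y)/(y - 3) + 5/2| < ϵ.
Combining over a common denominator, (-y)/(y - 3) + 5/2 = [(-y)·2 − (-5)·(y - 3)] / [2·(y - 3)] = 3(y − 5) / (2(y - 3)).
So |(-y)/(y - 3) + 5/2| = 3|y − 5| / (2·|y − 3|).
Restrict δ ≤ 1. Then |y − 5| < 1 gives |y − 3| = |(y − 5) + 2| ≥ 2 − 1 = 1.
Hence |(-y)/(y - 3) + 5/2| < 3|y − 5|/(2·1) = (3/2)|y − 5|, which is < ϵ once |y − 5| < (2/3)ϵ.
Take δ = min(1, (2/3)ϵ). Then 0 < |y − 5| < δ forces both bounds, so |(-y)/(y - 3) + 5/2| < ϵ.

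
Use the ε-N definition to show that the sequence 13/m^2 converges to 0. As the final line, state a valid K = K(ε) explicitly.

K = (13/ε)^{1/2}

Suppose ε > 0. For m ≥ 1, |13/m^2 − 0| = 13/m^2.
13/m^2 < ε ⇔ m^2 > 13/ε ⇔ m > (13/ε)^{1/2}.
Take K = (13/ε)^{1/2}. Then m > K implies 13/m^2 < ε.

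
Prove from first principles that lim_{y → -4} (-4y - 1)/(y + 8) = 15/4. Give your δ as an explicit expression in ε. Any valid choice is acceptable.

δ = min(2, (8/31)ε)

Fix ε > 0. We want δ > 0 with 0 < |y + 4| < δ ⇒ |(-4y - 1)/(y + 8) − (15/4)| < ε.
Combining over a common denominator, (-4y - 1)/(y + 8) − (15/4) = [(-4y - 1)·4 − 15·(y + 8)] / [4·(y + 8)] = -31(y + 4) / (4(y + 8)).
So |(-4y - 1)/(y + 8) − (15/4)| = 31|y + 4| / (4·|y + 8|).
Restrict δ ≤ 2. Then |y + 4| < 2 gives |y + 8| = |(y + 4) + 4| ≥ 4 − 2 = 2.
Hence |(-4y - 1)/(y + 8) − (15/4)| < 31|y + 4|/(4·2) = (31/8)|y + 4|, which is < ε once |y + 4| < (8/31)ε.
Take δ = min(2, (8/31)ε). Then 0 < |y + 4| < δ forces both bounds, so |(-4y - 1)/(y + 8) − (15/4)| < ε.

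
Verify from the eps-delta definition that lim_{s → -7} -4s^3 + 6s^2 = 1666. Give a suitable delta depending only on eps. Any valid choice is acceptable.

Suppose eps > 0. We want delta > 0 such that 0 < |s + 7| < delta implies |(-4s^3 + 6s^2) − 1666| < eps.
(-4s^3 + 6s^2) − 1666 = -4s^3 + 6s^2 - 1666 = (s + 7)(-4s^2 + 34s - 238).
So |(-4s^3 + 6s^2) − 1666| = |s + 7|·|-4s^2 + 34s - 238|.
Require delta ≤ 2. Then |s + 7| < 2 gives |s| < 9, and by the triangle inequality |-4s^2 + 34s - 238| ≤ 4·9^2 + 34·9 + 238 = 868.
Hence |(-4s^3 + 6s^2) − 1666| ≤ 868|s + 7| < eps provided |s + 7| < eps/868.
Choosing delta = min(2, eps/868) ensures both conditions, hence |(-4s^3 + 6s^2) − 1666| < eps.

delta = min(2, eps/868)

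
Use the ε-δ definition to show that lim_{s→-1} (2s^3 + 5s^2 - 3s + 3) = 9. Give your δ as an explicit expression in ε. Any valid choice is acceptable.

δ = min(1, ε/20)

Suppose ε > 0. We want δ > 0 such that 0 < |s + 1| < δ implies |(2s^3 + 5s^2 - 3s + 3) − 9| < ε.
(2s^3 + 5s^2 - 3s + 3) − 9 = 2s^3 + 5s^2 - 3s - 6 = (s + 1)(2s^2 + 3s - 6).
So |(2s^3 + 5s^2 - 3s + 3) − 9| = |s + 1|·|2s^2 + 3s - 6|.
Require δ ≤ 1. Then |s + 1| < 1 gives |s| < 2, and by the triangle inequality |2s^2 + 3s - 6| ≤ 2·2^2 + 3·2 + 6 = 20.
Hence |(2s^3 + 5s^2 - 3s + 3) − 9| ≤ 20|s + 1| < ε provided |s + 1| < ε/20.
Take δ = min(1, ε/20). Then 0 < |s + 1| < δ gives both |s + 1| < 1 and |s + 1| < ε/20, so |(2s^3 + 5s^2 - 3s + 3) − 9| < ε.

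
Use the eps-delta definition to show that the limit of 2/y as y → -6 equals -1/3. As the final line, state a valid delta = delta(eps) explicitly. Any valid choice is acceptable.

Suppose eps > 0. We seek delta > 0 such that 0 < |y + 6| < delta implies |2/y + 1/3| < eps.
|2/y + 1/3| = 2·|-6 − y|/(6·|y|) = 2|y + 6|/(6|y|).
Require delta ≤ 3 so that |y| > 6 − 3 = 3, hence 6|y| > 18.
Then |2/y + 1/3| < 2|y + 6|/18, which is < eps when |y + 6| < 9eps.
Take delta = min(3, 9eps). Then 0 < |y + 6| < delta gives both |y + 6| < 3 and |y + 6| < 9eps, so |2/y + 1/3| < eps.

delta = min(3, 9eps)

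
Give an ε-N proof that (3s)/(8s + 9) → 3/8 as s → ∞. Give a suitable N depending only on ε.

N = (27/64)/ε

Let ε > 0 be given. We seek N > 0 such that s > N implies |(3s)/(8s + 9) − (3/8)| < ε.
(3s)/(8s + 9) − (3/8) = (8(3s) − 3(8s + 9)) / (8(8s + 9)) = -27/(8(8s + 9)).
For s > 0 we have 8s + 9 > 8s, so |(3s)/(8s + 9) − (3/8)| = 27/(8(8s + 9)) < 27/(8·8s) = (27/64)/s.
Thus |(3s)/(8s + 9) − (3/8)| < ε whenever s > (27/64)/ε.
Take N = (27/64)/ε. If s > N then |(3s)/(8s + 9) − (3/8)| < (27/64)/s < ε.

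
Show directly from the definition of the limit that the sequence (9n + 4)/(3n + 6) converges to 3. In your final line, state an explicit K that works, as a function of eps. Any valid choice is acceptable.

Suppose eps > 0. For n ≥ 1, |(9n + 4)/(3n + 6) − 3| = |-42|/(3(3n + 6)) = 42/(3(3n + 6)).
Since 3n + 6 ≥ 3n for n ≥ 1, this is ≤ 42/(3·3n) = (14/3)/n.
So |(9n + 4)/(3n + 6) − 3| < eps whenever n > (14/3)/eps.
Take K = (14/3)/eps. If n > K then |(9n + 4)/(3n + 6) − 3| ≤ (14/3)/n < eps.

K = (14/3)/eps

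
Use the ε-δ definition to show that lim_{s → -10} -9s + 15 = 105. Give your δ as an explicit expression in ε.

δ = ε/9

Let ε > 0 be given. We need δ > 0 so that 0 < |s + 10| < δ implies |(-9s + 15) − 105| < ε.
Since (-9s + 15) − 105 = -9(s + 10), we have |(-9s + 15) − 105| = 9|s + 10|.
So 9|s + 10| < ε exactly when |s + 10| < ε/9.
Take δ = ε/9. If 0 < |s + 10| < δ then |(-9s + 15) − 105| = 9|s + 10| < 9·(ε/9) = ε.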